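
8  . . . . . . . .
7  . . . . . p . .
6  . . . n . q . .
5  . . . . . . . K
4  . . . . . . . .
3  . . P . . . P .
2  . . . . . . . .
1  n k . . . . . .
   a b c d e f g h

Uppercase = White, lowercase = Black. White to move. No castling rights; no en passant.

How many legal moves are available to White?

3

White to move; king on h5.
In check: no.
Legal moves: Kg4, g4, c4.
Count: 3.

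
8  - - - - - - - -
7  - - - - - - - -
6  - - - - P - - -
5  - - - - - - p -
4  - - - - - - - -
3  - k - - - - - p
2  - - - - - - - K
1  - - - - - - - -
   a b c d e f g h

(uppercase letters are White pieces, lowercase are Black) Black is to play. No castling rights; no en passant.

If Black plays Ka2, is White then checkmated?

no

After Ka2: white king on h2; in check: no.
White is not in check, so this cannot be checkmate.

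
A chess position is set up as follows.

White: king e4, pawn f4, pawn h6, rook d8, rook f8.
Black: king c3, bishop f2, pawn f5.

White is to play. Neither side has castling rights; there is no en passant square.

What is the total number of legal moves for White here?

5

White to move; king on e4.
In check: yes, from the black pawn on f5.
Legal moves: Kxf5, Ke5, Kd5, Kf3, Rxf5.
Count: 5.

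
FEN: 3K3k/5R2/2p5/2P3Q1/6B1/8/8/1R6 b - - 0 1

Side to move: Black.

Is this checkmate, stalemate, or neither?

stalemate

Black to move; black king on h8.
In check: no.
King squares — g7: attacked by Qg5; h7: attacked by Rf7; g8: attacked by Qg5.
Legal moves for Black: none.
Not in check and no legal moves → stalemate.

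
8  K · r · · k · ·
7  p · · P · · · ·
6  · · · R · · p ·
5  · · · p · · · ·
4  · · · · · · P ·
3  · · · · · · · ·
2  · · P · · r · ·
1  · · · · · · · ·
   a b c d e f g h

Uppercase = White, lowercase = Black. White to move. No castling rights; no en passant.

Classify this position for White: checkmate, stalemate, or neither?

neither

White to move; white king on a8.
In check: yes, from the black rook on c8.
King squares — a7: available; b7: available; b8: attacked by Rc8.
Legal moves for White: Kb7, Kxa7, dxc8=Q+, dxc8=R+, dxc8=B, dxc8=N.
White is in check but has 6 legal moves → neither.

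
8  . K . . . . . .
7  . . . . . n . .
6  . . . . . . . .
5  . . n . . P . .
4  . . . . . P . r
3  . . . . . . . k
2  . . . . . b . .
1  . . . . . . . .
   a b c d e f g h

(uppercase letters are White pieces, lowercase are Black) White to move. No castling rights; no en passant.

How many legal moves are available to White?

5

White to move; king on b8.
In check: no.
Legal moves: Kc8, Ka8, Kc7, Ka7, f6.
Count: 5.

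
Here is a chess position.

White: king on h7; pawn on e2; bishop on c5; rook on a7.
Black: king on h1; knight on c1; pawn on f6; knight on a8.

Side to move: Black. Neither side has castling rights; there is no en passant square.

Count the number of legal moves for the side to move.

Black to move; king on h1.
In check: no.
Legal moves: Nc7, Nb6, Kh2, Kg2, Nd3, Nb3, Nxe2, Na2, f5.
Count: 9.

9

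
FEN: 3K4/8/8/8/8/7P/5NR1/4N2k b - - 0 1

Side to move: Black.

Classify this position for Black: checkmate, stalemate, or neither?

checkmate

Black to move; black king on h1.
In check: yes, from the white knight on f2.
King squares — g1: attacked by Rg2; g2: attacked by Ne1; h2: attacked by Rg2.
Legal moves for Black: none.
In check with no legal moves → checkmate.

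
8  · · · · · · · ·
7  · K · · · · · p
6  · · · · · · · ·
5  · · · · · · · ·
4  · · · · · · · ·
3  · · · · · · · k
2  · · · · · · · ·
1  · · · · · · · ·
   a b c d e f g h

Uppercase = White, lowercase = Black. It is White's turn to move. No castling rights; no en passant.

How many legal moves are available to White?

White to move; king on b7.
In check: no.
Legal moves: Kc8, Kb8, Ka8, Kc7, Ka7, Kc6, Kb6, Ka6.
Count: 8.

8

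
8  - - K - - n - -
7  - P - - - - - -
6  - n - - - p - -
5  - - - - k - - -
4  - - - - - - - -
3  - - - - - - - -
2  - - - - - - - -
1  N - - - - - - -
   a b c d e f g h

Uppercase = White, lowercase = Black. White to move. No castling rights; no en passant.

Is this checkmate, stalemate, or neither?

neither

White to move; white king on c8.
In check: yes, from the black knight on b6.
King squares — b7: own pawn; c7: available; d7: attacked by Nb6; b8: available; d8: available.
Legal moves for White: Kd8, Kb8, Kc7.
White is in check but has 3 legal moves → neither.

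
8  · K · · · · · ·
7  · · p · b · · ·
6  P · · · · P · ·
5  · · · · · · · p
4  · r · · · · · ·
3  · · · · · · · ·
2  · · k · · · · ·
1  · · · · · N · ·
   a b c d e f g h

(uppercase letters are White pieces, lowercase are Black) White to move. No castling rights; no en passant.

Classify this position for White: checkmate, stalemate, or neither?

neither

White to move; white king on b8.
In check: yes, from the black rook on b4.
Legal moves for White: Kc8, Ka8, Kxc7, Ka7.
White is in check but has 4 legal moves → neither.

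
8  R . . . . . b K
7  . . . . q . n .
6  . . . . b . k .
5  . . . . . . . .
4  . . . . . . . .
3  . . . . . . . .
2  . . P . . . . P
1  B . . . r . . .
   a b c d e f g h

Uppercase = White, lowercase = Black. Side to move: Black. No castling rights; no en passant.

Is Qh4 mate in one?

After Qh4: white king on h8; in check: yes, from the black queen on h4.
King squares — g7: attacked by Kg6; h7: attacked by Qh4; g8: attacked by Be6.
White has no legal moves → checkmate.

yes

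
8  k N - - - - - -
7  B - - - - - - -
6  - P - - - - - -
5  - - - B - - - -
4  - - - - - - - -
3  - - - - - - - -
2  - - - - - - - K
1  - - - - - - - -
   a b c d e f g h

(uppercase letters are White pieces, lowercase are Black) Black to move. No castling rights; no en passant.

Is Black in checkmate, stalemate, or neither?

Black to move; black king on a8.
In check: yes, from the white bishop on d5.
King squares — a7: attacked by Pb6; b7: attacked by Bd5; b8: attacked by Ba7.
Legal moves for Black: none.
In check with no legal moves → checkmate.

checkmate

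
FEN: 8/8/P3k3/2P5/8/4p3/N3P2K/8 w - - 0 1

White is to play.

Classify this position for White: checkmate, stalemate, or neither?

White to move; white king on h2.
In check: no.
Legal moves for White: Kh3, Kg3, Kg2, Kh1, Kg1, Nb4, Nc3, Nc1, a7, c6.
White has 10 legal moves and is not in check → neither.

neither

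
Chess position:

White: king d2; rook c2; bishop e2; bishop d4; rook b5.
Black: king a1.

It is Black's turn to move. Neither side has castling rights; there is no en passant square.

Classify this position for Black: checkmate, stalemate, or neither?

checkmate

Black to move; black king on a1.
In check: yes, from the white bishop on d4.
King squares — b1: attacked by Rb5; a2: attacked by Rc2; b2: attacked by Rc2.
Legal moves for Black: none.
In check with no legal moves → checkmate.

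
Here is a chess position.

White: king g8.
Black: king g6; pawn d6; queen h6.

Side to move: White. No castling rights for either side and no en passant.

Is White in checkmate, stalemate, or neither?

White to move; white king on g8.
In check: no.
King squares — f7: attacked by Kg6; g7: attacked by Kg6; h7: attacked by Kg6; f8: attacked by Qh6; h8: attacked by Qh6.
Legal moves for White: none.
Not in check and no legal moves → stalemate.

stalemate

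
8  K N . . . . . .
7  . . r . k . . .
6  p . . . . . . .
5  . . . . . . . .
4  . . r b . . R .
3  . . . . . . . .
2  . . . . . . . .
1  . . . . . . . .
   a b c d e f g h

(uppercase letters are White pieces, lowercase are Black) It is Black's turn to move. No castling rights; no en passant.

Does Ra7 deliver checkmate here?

After Ra7: white king on a8; in check: yes, from the black rook on a7.
King squares — a7: attacked by Bd4; b7: attacked by Ra7; b8: own knight.
White has no legal moves → checkmate.

yes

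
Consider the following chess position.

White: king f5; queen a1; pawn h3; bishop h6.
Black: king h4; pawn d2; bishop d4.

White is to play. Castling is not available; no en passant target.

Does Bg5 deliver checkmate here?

After Bg5: black king on h4; in check: yes, from the white bishop on g5.
Black has 3 legal replies: Kh5, Kxh3, Kg3.
In check but a legal move exists → not checkmate.

no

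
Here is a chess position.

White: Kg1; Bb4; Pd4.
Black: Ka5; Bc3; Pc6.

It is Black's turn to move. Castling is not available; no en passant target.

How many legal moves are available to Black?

Black to move; king on a5.
In check: yes, from the white bishop on b4.
Legal moves: Kb6, Ka6, Kb5, Kxb4, Ka4, Bxb4.
Count: 6.

6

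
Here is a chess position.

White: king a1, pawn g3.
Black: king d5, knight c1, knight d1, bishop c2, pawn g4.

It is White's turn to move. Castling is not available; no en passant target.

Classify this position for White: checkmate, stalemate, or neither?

White to move; white king on a1.
In check: no.
King squares — b1: attacked by Bc2; a2: attacked by Nc1; b2: attacked by Nd1.
Legal moves for White: none.
Not in check and no legal moves → stalemate.

stalemate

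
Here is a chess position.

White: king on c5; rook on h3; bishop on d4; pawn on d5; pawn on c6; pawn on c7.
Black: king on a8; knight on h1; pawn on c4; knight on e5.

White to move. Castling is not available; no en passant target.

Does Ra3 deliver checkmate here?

After Ra3: black king on a8; in check: yes, from the white rook on a3.
King squares — a7: attacked by Ra3; b7: attacked by Pc6; b8: attacked by Pc7.
Black has no legal moves → checkmate.

yes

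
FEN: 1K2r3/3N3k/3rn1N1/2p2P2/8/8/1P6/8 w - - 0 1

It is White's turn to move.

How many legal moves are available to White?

White to move; king on b8.
In check: yes, from the black rook on e8.
Legal moves: Kb7, Ka7.
Count: 2.

2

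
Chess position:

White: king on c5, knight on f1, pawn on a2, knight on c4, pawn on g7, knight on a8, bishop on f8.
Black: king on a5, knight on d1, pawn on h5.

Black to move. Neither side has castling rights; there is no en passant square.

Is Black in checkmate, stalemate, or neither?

neither

Black to move; black king on a5.
In check: yes, from the white knight on c4.
Legal moves for Black: Ka6, Ka4.
Black is in check but has 2 legal moves → neither.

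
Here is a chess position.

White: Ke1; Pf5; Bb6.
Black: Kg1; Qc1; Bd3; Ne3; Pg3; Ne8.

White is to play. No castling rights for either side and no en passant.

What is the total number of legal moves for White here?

0

White to move; king on e1.
In check: yes, from the black queen on c1.
Legal moves: none.
Count: 0.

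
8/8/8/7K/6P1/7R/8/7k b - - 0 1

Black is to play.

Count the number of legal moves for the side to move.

Black to move; king on h1.
In check: yes, from the white rook on h3.
Legal moves: Kg2, Kg1.
Count: 2.

2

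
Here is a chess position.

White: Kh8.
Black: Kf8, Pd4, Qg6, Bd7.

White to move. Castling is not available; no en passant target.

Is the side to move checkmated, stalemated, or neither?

White to move; white king on h8.
In check: no.
King squares — g7: attacked by Qg6; h7: attacked by Qg6; g8: attacked by Qg6.
Legal moves for White: none.
Not in check and no legal moves → stalemate.

stalemate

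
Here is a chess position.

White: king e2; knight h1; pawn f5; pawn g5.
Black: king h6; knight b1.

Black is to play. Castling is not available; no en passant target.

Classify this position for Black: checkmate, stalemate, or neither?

Black to move; black king on h6.
In check: yes, from the white pawn on g5.
King squares — g5: available; h5: available; g6: attacked by Pf5; g7: available; h7: available.
Legal moves for Black: Kh7, Kg7, Kh5, Kxg5.
Black is in check but has 4 legal moves → neither.

neither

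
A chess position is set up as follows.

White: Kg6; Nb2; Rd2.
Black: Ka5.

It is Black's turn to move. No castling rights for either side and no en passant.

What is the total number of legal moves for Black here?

4

Black to move; king on a5.
In check: no.
Legal moves: Kb6, Ka6, Kb5, Kb4.
Count: 4.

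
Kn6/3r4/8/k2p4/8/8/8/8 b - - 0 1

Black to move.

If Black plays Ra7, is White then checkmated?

no

After Ra7: white king on a8; in check: yes, from the black rook on a7.
White has 2 legal replies: Kxb8, Kxa7.
In check but a legal move exists → not checkmate.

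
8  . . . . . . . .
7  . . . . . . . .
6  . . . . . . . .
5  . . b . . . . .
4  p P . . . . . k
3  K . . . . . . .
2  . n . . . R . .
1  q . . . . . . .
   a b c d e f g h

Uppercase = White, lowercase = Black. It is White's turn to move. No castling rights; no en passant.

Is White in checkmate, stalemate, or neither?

White to move; white king on a3.
In check: yes, from the black queen on a1.
King squares — a2: attacked by Qa1; b2: attacked by Qa1; b3: attacked by Pa4; a4: attacked by Qa1; b4: own pawn.
Legal moves for White: none.
In check with no legal moves → checkmate.

checkmate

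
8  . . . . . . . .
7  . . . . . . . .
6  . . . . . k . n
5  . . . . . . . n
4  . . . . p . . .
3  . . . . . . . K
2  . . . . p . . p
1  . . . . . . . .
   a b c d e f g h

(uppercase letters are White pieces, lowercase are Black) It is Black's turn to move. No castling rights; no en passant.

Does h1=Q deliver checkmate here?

yes

After h1=Q: white king on h3; in check: yes, from the black queen on h1.
King squares — g2: attacked by Qh1; h2: attacked by Qh1; g3: attacked by Nh5; g4: attacked by Nh6; h4: attacked by Qh1.
White has no legal moves → checkmate.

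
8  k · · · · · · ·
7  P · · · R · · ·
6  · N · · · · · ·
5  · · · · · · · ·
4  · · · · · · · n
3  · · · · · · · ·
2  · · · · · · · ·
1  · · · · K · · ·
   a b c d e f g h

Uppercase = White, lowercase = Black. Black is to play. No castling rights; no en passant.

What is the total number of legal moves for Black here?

Black to move; king on a8.
In check: yes, from the white knight on b6.
Legal moves: none.
Count: 0.

0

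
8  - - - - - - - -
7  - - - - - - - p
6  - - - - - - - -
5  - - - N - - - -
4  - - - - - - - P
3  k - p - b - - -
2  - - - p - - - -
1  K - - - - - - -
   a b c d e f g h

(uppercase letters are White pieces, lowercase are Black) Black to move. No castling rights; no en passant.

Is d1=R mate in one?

After d1=R: white king on a1; in check: yes, from the black rook on d1.
King squares — b1: attacked by Rd1; a2: attacked by Ka3; b2: attacked by Ka3.
White has no legal moves → checkmate.

yes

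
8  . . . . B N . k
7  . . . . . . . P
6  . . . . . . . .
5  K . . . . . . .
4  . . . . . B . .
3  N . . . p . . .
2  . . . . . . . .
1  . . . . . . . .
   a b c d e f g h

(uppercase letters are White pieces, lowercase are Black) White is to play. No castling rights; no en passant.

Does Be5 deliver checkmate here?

yes

After Be5: black king on h8; in check: yes, from the white bishop on e5.
King squares — g7: attacked by Be5; h7: attacked by Nf8; g8: attacked by Ph7.
Black has no legal moves → checkmate.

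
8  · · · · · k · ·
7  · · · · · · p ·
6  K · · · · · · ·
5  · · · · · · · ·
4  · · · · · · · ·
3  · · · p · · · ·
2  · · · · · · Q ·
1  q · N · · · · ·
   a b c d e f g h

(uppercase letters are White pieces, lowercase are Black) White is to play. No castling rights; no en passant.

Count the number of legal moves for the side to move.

5

White to move; king on a6.
In check: yes, from the black queen on a1.
Legal moves: Kb7, Kb6, Kb5, Qa2, Na2.
Count: 5.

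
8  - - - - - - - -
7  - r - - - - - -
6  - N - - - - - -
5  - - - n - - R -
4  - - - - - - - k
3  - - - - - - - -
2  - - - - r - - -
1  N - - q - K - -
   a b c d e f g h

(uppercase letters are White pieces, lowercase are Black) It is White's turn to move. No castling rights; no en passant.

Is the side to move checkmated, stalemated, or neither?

White to move; white king on f1.
In check: yes, from the black queen on d1.
King squares — e1: attacked by Qd1; g1: attacked by Qd1; e2: attacked by Qd1; f2: attacked by Re2; g2: attacked by Re2.
Legal moves for White: none.
In check with no legal moves → checkmate.

checkmate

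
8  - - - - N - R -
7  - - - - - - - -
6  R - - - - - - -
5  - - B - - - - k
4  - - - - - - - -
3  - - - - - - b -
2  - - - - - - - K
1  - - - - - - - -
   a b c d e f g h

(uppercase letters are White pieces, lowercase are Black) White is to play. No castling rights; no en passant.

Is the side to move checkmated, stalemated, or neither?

neither

White to move; white king on h2.
In check: yes, from the black bishop on g3.
Legal moves for White: Kh3, Kxg3, Kg2, Kh1, Kg1, Rxg3.
White is in check but has 6 legal moves → neither.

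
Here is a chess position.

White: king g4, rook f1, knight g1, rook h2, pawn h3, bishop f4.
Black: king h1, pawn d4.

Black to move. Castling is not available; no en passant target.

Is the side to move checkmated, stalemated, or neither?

checkmate

Black to move; black king on h1.
In check: yes, from the white rook on h2.
King squares — g1: attacked by Rf1; g2: attacked by Rh2; h2: attacked by Bf4.
Legal moves for Black: none.
In check with no legal moves → checkmate.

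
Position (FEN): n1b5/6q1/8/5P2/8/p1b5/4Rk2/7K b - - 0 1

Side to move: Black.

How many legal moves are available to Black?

4

Black to move; king on f2.
In check: yes, from the white rook on e2.
Legal moves: Kg3, Kf3, Kxe2, Kf1.
Count: 4.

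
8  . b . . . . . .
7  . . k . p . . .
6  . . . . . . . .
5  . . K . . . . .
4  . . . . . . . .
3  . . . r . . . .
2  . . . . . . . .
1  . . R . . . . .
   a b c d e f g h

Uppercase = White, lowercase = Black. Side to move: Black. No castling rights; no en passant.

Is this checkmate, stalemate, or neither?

neither

Black to move; black king on c7.
In check: no.
Legal moves for Black include: Ba7+, Kd8, Kc8, Kd7, Kb7, Rd8, Rd7, Rd6, Rd5+, Rd4, Rh3, Rg3, Rf3, Re3, Rc3+, Rb3, Ra3, Rd2, ... (list truncated; more exist).
Black has legal moves and is not in check → neither.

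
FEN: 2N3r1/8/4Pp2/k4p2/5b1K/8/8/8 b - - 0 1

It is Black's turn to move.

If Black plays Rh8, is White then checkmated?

After Rh8: white king on h4; in check: yes, from the black rook on h8.
King squares — g3: attacked by Bf4; h3: attacked by Rh8; g4: attacked by Pf5; g5: attacked by Bf4; h5: attacked by Rh8.
White has no legal moves → checkmate.

yes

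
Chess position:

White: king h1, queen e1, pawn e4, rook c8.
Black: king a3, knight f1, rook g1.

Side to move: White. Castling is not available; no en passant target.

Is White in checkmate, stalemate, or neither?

White to move; white king on h1.
In check: yes, from the black rook on g1.
King squares — g1: available; g2: attacked by Rg1; h2: attacked by Nf1.
Legal moves for White: Kxg1.
White is in check but has 1 legal move → neither.

neither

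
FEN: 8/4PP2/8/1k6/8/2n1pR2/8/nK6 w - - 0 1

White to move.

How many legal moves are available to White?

3

White to move; king on b1.
In check: yes, from the black knight on c3.
Legal moves: Kb2, Kc1, Kxa1.
Count: 3.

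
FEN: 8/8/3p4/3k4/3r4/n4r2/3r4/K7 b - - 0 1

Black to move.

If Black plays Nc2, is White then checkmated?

After Nc2: white king on a1; in check: yes, from the black knight on c2.
White has 3 legal replies: Kb2, Ka2, Kb1.
In check but a legal move exists → not checkmate.

no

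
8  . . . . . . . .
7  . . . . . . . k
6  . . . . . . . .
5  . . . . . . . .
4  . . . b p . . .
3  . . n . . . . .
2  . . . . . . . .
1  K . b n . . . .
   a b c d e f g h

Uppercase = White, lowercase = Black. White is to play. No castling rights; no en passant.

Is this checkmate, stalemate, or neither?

stalemate

White to move; white king on a1.
In check: no.
King squares — b1: attacked by Nc3; a2: attacked by Nc3; b2: attacked by Bc1.
Legal moves for White: none.
Not in check and no legal moves → stalemate.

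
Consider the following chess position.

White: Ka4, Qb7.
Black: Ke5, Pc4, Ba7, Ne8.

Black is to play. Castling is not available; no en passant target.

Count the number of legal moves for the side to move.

18

Black to move; king on e5.
In check: no.
Legal moves: Ng7, Nc7, Nf6, Nd6, Bb8, Bb6, Bc5, Bd4, Be3, Bf2, Bg1, Kf6, Ke6, Kd6, Kf5, Kf4, Kd4, c3.
Count: 18.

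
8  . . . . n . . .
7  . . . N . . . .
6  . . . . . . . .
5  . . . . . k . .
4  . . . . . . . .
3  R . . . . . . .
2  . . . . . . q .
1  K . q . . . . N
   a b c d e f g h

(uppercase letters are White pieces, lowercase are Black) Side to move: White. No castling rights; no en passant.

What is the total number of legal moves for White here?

White to move; king on a1.
In check: yes, from the black queen on c1.
Legal moves: none.
Count: 0.

0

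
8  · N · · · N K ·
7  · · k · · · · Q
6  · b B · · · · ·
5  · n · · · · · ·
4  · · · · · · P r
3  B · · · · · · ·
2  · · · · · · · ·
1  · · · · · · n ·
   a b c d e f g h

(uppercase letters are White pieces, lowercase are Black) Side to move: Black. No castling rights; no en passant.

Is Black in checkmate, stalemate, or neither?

neither

Black to move; black king on c7.
In check: yes, from the white queen on h7.
King squares — b6: own bishop; c6: attacked by Nb8; d6: attacked by Ba3; b7: attacked by Bc6; d7: attacked by Bc6; b8: available; c8: available; d8: available.
Legal moves for Black: Kd8, Kc8, Kxb8, Rxh7.
Black is in check but has 4 legal moves → neither.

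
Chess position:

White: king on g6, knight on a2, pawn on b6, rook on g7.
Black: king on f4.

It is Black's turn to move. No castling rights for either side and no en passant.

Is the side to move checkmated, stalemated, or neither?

Black to move; black king on f4.
In check: no.
Legal moves for Black: Ke5, Kg4, Ke4, Kg3, Kf3, Ke3.
Black has 6 legal moves and is not in check → neither.

neither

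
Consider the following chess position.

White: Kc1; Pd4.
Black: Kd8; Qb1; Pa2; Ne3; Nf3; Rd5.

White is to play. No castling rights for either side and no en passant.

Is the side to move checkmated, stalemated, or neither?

checkmate

White to move; white king on c1.
In check: yes, from the black queen on b1.
King squares — b1: attacked by Pa2; d1: attacked by Qb1; b2: attacked by Qb1; c2: attacked by Qb1; d2: attacked by Nf3.
Legal moves for White: none.
In check with no legal moves → checkmate.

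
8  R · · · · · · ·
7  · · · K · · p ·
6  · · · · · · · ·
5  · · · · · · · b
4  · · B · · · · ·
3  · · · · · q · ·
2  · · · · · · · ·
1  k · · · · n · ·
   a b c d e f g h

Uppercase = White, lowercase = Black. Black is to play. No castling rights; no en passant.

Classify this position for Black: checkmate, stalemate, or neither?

Black to move; black king on a1.
In check: yes, from the white rook on a8.
Legal moves for Black: Kb2, Kb1, Qxa8, Qa3.
Black is in check but has 4 legal moves → neither.

neither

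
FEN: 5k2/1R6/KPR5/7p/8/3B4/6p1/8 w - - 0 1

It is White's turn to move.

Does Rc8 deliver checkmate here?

yes

After Rc8: black king on f8; in check: yes, from the white rook on c8.
King squares — e7: attacked by Rb7; f7: attacked by Rb7; g7: attacked by Rb7; e8: attacked by Rc8; g8: attacked by Rc8.
Black has no legal moves → checkmate.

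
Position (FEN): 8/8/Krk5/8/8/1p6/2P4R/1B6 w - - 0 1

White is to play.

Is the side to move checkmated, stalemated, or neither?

neither

White to move; white king on a6.
In check: yes, from the black rook on b6.
Legal moves for White: Ka7, Ka5.
White is in check but has 2 legal moves → neither.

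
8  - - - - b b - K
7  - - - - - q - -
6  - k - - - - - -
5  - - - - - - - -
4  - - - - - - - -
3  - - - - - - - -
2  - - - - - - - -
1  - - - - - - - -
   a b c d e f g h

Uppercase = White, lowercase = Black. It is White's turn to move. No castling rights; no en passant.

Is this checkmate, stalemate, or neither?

White to move; white king on h8.
In check: no.
King squares — g7: attacked by Qf7; h7: attacked by Qf7; g8: attacked by Qf7.
Legal moves for White: none.
Not in check and no legal moves → stalemate.

stalemate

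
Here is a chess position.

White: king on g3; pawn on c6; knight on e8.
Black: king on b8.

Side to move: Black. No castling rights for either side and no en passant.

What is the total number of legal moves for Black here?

3

Black to move; king on b8.
In check: no.
Legal moves: Kc8, Ka8, Ka7.
Count: 3.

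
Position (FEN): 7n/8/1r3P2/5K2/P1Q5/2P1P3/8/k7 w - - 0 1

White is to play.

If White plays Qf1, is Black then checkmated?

no

After Qf1: black king on a1; in check: yes, from the white queen on f1.
Black has 3 legal replies: Kb2, Ka2, Rb1.
In check but a legal move exists → not checkmate.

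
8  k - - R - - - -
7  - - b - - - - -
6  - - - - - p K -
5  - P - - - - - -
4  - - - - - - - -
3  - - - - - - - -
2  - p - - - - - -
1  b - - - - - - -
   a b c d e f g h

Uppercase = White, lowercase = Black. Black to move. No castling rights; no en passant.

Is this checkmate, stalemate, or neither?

neither

Black to move; black king on a8.
In check: yes, from the white rook on d8.
Legal moves for Black: Kb7, Ka7, Bxd8, Bb8.
Black is in check but has 4 legal moves → neither.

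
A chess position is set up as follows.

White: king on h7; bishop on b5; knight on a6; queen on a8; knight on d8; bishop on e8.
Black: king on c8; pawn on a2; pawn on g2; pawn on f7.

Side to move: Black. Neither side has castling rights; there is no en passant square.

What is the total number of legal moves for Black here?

0

Black to move; king on c8.
In check: yes, from the white queen on a8.
Legal moves: none.
Count: 0.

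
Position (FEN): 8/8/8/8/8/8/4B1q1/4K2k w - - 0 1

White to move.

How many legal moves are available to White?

White to move; king on e1.
In check: no.
Legal moves: Ba6, Bh5, Bb5, Bg4, Bc4, Bf3, Bd3, Bf1, Bd1, Kd2, Kd1.
Count: 11.

11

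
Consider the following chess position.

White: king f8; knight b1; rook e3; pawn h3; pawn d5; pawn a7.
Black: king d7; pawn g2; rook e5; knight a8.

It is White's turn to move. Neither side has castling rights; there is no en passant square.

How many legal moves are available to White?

White to move; king on f8.
In check: no.
Legal moves: Kg8, Kg7, Kf7, Rxe5, Re4, Rg3, Rf3, Rd3, Rc3, Rb3, Ra3, Re2, Re1, Nc3, Na3, Nd2, d6, h4.
Count: 18.

18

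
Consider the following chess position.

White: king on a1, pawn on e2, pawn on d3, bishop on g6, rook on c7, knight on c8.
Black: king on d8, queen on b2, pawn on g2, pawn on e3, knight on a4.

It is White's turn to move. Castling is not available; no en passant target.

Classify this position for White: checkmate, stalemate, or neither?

checkmate

White to move; white king on a1.
In check: yes, from the black queen on b2.
King squares — b1: attacked by Qb2; a2: attacked by Qb2; b2: attacked by Na4.
Legal moves for White: none.
In check with no legal moves → checkmate.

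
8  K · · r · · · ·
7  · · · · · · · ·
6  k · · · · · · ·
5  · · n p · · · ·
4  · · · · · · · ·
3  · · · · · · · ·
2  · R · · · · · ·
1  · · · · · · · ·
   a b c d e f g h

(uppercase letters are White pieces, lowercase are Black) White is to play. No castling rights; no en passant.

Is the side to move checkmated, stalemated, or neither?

neither

White to move; white king on a8.
In check: yes, from the black rook on d8.
Legal moves for White: Rb8.
White is in check but has 1 legal move → neither.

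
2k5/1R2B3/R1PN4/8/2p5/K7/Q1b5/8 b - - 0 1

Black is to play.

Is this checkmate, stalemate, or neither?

Black to move; black king on c8.
In check: yes, from the white knight on d6.
King squares — b7: attacked by Pc6; c7: attacked by Rb7; d7: attacked by Pc6; b8: attacked by Rb7; d8: attacked by Be7.
Legal moves for Black: none.
In check with no legal moves → checkmate.

checkmate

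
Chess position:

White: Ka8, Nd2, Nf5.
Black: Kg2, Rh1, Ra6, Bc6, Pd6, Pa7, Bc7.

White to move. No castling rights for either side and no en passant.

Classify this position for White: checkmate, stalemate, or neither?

White to move; white king on a8.
In check: yes, from the black bishop on c6.
King squares — a7: attacked by Ra6; b7: attacked by Bc6; b8: attacked by Bc7.
Legal moves for White: none.
In check with no legal moves → checkmate.

checkmate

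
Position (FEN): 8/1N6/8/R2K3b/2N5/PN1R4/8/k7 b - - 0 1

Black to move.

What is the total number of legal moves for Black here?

2

Black to move; king on a1.
In check: yes, from the white knight on b3.
Legal moves: Ka2, Kb1.
Count: 2.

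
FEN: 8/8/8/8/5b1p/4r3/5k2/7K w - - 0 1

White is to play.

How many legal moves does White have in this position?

0

White to move; king on h1.
In check: no.
Legal moves: none.
Count: 0.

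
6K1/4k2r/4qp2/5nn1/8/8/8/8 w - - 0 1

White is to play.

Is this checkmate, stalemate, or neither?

checkmate

White to move; white king on g8.
In check: yes, from the black queen on e6.
King squares — f7: attacked by Ng5; g7: attacked by Nf5; h7: attacked by Ng5; f8: attacked by Ke7; h8: attacked by Rh7.
Legal moves for White: none.
In check with no legal moves → checkmate.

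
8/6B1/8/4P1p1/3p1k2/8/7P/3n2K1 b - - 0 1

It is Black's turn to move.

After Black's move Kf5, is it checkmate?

no

After Kf5: white king on g1; in check: no.
White is not in check, so this cannot be checkmate.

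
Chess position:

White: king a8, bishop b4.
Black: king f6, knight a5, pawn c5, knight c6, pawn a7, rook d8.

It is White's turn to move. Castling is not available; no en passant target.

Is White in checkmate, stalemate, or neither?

checkmate

White to move; white king on a8.
In check: yes, from the black rook on d8.
King squares — a7: attacked by Nc6; b7: attacked by Na5; b8: attacked by Nc6.
Legal moves for White: none.
In check with no legal moves → checkmate.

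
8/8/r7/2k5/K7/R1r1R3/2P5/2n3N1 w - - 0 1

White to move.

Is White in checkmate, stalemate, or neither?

checkmate

White to move; white king on a4.
In check: yes, from the black rook on a6.
King squares — a3: own rook; b3: attacked by Nc1; b4: attacked by Kc5; a5: attacked by Ra6; b5: attacked by Kc5.
Legal moves for White: none.
In check with no legal moves → checkmate.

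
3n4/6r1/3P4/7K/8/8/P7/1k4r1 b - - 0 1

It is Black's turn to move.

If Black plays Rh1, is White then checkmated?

yes

After Rh1: white king on h5; in check: yes, from the black rook on h1.
King squares — g4: attacked by Rg7; h4: attacked by Rh1; g5: attacked by Rg7; g6: attacked by Rg7; h6: attacked by Rh1.
White has no legal moves → checkmate.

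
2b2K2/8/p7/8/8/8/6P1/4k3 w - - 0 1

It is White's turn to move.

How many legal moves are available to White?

White to move; king on f8.
In check: no.
Legal moves: Kg8, Ke8, Kg7, Kf7, Ke7, g3, g4.
Count: 7.

7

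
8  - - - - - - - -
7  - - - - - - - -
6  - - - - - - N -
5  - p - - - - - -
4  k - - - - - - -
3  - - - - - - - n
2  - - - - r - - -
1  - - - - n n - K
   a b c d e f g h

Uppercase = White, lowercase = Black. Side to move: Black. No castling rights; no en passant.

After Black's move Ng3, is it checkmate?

After Ng3: white king on h1; in check: yes, from the black knight on g3.
King squares — g1: attacked by Nh3; g2: attacked by Ne1; h2: attacked by Re2.
White has no legal moves → checkmate.

yes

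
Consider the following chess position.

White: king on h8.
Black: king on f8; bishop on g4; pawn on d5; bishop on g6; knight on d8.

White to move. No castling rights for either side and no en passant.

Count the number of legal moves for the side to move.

White to move; king on h8.
In check: no.
Legal moves: none.
Count: 0.

0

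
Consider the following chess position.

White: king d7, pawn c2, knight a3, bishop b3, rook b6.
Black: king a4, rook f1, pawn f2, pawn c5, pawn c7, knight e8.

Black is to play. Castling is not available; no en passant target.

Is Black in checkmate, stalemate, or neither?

neither

Black to move; black king on a4.
In check: yes, from the white bishop on b3.
King squares — a3: available; b3: attacked by Pc2; b4: attacked by Rb6; a5: available; b5: attacked by Na3.
Legal moves for Black: Ka5, Kxa3.
Black is in check but has 2 legal moves → neither.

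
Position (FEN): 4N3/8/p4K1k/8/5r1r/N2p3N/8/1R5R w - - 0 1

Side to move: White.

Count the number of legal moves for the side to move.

White to move; king on f6.
In check: yes, from the black rook on f4.
Legal moves: Ke7, Ke6, Ke5, Nxf4.
Count: 4.

4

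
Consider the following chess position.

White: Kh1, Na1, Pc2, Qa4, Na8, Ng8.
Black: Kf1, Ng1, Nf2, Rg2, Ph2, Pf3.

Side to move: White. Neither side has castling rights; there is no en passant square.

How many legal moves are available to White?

0

White to move; king on h1.
In check: yes, from the black knight on f2.
Legal moves: none.
Count: 0.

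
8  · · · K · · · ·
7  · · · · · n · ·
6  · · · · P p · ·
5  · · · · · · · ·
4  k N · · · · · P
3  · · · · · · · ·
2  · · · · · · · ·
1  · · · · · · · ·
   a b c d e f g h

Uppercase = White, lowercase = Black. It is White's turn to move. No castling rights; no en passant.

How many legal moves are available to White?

6

White to move; king on d8.
In check: yes, from the black knight on f7.
Legal moves: Ke8, Kc8, Ke7, Kd7, Kc7, exf7.
Count: 6.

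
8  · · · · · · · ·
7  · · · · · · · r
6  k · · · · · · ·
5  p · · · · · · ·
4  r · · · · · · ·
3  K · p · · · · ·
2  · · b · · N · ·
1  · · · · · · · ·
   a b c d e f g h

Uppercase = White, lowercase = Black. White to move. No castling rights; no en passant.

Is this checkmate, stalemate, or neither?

White to move; white king on a3.
In check: yes, from the black rook on a4.
King squares — a2: attacked by Ra4; b2: attacked by Pc3; b3: attacked by Bc2; a4: attacked by Bc2; b4: attacked by Ra4.
Legal moves for White: none.
In check with no legal moves → checkmate.

checkmate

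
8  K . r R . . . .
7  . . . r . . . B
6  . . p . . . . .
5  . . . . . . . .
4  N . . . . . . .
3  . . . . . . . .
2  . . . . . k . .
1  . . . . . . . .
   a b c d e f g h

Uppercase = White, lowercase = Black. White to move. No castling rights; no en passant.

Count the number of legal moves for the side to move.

1

White to move; king on a8.
In check: yes, from the black rook on c8.
Legal moves: Rxc8.
Count: 1.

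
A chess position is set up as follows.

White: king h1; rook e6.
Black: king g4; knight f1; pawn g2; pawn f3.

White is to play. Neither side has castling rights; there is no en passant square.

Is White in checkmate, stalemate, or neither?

neither

White to move; white king on h1.
In check: yes, from the black pawn on g2.
King squares — g1: available; g2: attacked by Pf3; h2: attacked by Nf1.
Legal moves for White: Kg1.
White is in check but has 1 legal move → neither.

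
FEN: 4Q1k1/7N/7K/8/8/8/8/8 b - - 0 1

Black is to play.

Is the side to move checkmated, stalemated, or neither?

checkmate

Black to move; black king on g8.
In check: yes, from the white queen on e8.
King squares — f7: attacked by Qe8; g7: attacked by Kh6; h7: attacked by Kh6; f8: attacked by Nh7; h8: attacked by Qe8.
Legal moves for Black: none.
In check with no legal moves → checkmate.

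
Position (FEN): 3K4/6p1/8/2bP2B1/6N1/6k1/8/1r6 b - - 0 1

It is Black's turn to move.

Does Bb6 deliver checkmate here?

no

After Bb6: white king on d8; in check: yes, from the black bishop on b6.
White has 4 legal replies: Ke8, Kc8, Ke7, Kd7.
In check but a legal move exists → not checkmate.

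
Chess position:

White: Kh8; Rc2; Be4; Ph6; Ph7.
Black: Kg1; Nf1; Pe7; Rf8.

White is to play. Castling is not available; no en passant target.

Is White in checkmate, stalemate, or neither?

White to move; white king on h8.
In check: yes, from the black rook on f8.
Legal moves for White: Kg7.
White is in check but has 1 legal move → neither.

neither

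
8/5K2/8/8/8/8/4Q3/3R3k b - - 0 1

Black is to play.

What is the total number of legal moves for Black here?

0

Black to move; king on h1.
In check: yes, from the white rook on d1.
Legal moves: none.
Count: 0.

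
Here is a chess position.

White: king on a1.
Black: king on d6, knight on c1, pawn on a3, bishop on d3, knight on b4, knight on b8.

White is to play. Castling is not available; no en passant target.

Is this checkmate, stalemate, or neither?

stalemate

White to move; white king on a1.
In check: no.
King squares — b1: attacked by Bd3; a2: attacked by Nc1; b2: attacked by Pa3.
Legal moves for White: none.
Not in check and no legal moves → stalemate.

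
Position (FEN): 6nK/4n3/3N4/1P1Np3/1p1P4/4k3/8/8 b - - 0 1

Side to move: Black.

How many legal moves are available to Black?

7

Black to move; king on e3.
In check: yes, from the white knight on d5.
Legal moves: Kxd4, Kf3, Kd3, Kf2, Ke2, Kd2, Nxd5.
Count: 7.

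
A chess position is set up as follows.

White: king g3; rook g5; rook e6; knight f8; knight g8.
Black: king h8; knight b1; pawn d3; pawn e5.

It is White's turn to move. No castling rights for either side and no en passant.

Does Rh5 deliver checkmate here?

no

After Rh5: black king on h8; in check: yes, from the white rook on h5.
Black has 2 legal replies: Kxg8, Kg7.
In check but a legal move exists → not checkmate.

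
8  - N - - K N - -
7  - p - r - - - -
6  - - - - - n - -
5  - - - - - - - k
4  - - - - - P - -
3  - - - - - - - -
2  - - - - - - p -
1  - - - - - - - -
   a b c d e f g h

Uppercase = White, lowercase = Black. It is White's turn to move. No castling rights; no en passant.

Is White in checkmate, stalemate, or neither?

checkmate

White to move; white king on e8.
In check: yes, from the black knight on f6.
King squares — d7: attacked by Nf6; e7: attacked by Rd7; f7: attacked by Rd7; d8: attacked by Rd7; f8: own knight.
Legal moves for White: none.
In check with no legal moves → checkmate.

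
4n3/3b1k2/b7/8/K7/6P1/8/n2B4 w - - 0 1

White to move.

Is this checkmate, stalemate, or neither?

White to move; white king on a4.
In check: yes, from the black bishop on d7.
King squares — a3: available; b3: attacked by Na1; b4: available; a5: available; b5: attacked by Ba6.
Legal moves for White: Ka5, Kb4, Ka3.
White is in check but has 3 legal moves → neither.

neither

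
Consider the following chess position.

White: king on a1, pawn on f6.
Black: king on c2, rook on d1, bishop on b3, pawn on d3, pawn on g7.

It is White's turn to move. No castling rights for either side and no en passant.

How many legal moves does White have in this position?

0

White to move; king on a1.
In check: yes, from the black rook on d1.
Legal moves: none.
Count: 0.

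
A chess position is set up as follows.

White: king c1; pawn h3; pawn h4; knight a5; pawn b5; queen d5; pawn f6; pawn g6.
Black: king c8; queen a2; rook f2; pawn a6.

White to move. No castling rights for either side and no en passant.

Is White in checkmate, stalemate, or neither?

White to move; white king on c1.
In check: no.
Legal moves for White include: Qg8+, Qd8+, Qa8+, Qf7, Qd7+, Qb7+, Qe6+, Qd6, Qc6+, Qh5, Qg5, Qf5+, Qe5, Qc5+, Qe4, Qd4, Qc4+, Qf3, ... (list truncated; more exist).
White has legal moves and is not in check → neither.

neither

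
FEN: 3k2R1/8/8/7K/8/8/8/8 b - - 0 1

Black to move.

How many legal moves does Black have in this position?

Black to move; king on d8.
In check: yes, from the white rook on g8.
Legal moves: Ke7, Kd7, Kc7.
Count: 3.

3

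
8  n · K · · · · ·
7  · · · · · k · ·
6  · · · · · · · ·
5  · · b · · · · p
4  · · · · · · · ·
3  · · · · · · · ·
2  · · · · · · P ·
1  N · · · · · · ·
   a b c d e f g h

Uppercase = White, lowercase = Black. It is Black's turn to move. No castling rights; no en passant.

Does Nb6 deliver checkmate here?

After Nb6: white king on c8; in check: yes, from the black knight on b6.
White has 4 legal replies: Kd8, Kb8, Kc7, Kb7.
In check but a legal move exists → not checkmate.

no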